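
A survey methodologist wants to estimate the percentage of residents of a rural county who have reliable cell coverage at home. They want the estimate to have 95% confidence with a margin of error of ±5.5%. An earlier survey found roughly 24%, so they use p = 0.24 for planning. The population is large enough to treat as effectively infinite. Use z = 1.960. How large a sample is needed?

With p = 0.24, p(1−p) = 0.1824.
n = z²·p(1−p)/E² = 1.960² × 0.1824 / 0.055² = 3.8416 × 0.1824 / 0.003025 ≈ 231.64.
Rounding up gives n = 232.

232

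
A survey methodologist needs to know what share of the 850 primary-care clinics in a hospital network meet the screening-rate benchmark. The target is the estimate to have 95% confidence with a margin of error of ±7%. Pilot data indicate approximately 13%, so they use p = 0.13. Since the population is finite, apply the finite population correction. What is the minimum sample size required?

81

For 95% confidence, z = 1.96.
Unadjusted: n₀ = 1.96² × 0.13 × 0.87 / 0.070² ≈ 88.67, so n₀ = 89.
Finite population correction with N = 850: n = n₀ / (1 + (n₀−1)/N) = 89 / (1 + 88/850) = 89 / 1.1035 ≈ 80.65.
Rounding up, n = 81.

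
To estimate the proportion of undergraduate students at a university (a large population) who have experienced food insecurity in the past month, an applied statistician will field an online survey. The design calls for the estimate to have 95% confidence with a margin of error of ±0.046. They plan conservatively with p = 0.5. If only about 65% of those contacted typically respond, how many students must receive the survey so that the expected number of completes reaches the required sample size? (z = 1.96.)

Completed interviews needed: n₀ = 1.96² × 0.2500 / 0.046² ≈ 453.88 → 454.
At a 65% response rate, contacts needed = 454 / 0.65 ≈ 698.46 → 699.

699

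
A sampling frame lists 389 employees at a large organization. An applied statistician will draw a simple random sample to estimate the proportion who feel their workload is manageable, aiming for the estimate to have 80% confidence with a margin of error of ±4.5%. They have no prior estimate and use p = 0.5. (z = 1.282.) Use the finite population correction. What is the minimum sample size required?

Unadjusted: n₀ = 1.282² × 0.50 × 0.50 / 0.045² ≈ 202.90, so n₀ = 203.
Finite population correction with N = 389: n = n₀ / (1 + (n₀−1)/N) = 203 / (1 + 202/389) = 203 / 1.5193 ≈ 133.62.
Rounding up, n = 134.

134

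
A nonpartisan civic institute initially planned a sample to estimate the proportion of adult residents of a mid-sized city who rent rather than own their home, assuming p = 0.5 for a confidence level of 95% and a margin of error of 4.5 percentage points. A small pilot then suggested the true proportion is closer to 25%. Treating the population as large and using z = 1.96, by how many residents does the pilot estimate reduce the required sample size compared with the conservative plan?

119

Conservative (p = 0.5): n = 1.96² × 0.25 / 0.045² ≈ 474.27 → 475.
Using p = 0.25: p(1−p) = 0.1875, so n = 1.96² × 0.1875 / 0.045² ≈ 355.70 → 356.
Reduction: 475 − 356 = 119.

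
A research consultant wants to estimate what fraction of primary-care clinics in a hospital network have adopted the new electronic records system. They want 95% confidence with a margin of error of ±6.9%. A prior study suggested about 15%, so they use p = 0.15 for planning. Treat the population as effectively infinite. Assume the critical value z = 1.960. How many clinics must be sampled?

With p = 0.15, p(1−p) = 0.1275.
n = z²·p(1−p)/E² = 1.960² × 0.1275 / 0.069² = 3.8416 × 0.1275 / 0.004761 ≈ 102.88.
Rounding up gives n = 103.

103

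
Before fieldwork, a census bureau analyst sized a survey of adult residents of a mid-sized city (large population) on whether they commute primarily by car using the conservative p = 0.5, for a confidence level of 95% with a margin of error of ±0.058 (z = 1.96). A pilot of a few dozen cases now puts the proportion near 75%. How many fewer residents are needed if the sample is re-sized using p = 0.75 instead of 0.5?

71

Conservative (p = 0.5): n = 1.96² × 0.25 / 0.058² ≈ 285.49 → 286.
Using p = 0.75: p(1−p) = 0.1875, so n = 1.96² × 0.1875 / 0.058² ≈ 214.12 → 215.
Reduction: 286 − 215 = 71.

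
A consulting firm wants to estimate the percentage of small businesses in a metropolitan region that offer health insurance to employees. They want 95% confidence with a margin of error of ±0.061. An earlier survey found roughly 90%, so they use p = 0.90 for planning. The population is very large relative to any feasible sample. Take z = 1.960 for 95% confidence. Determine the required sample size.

With p = 0.90, p(1−p) = 0.0900.
n = z²·p(1−p)/E² = 1.960² × 0.0900 / 0.061² = 3.8416 × 0.0900 / 0.003721 ≈ 92.92.
Rounding up gives n = 93.

93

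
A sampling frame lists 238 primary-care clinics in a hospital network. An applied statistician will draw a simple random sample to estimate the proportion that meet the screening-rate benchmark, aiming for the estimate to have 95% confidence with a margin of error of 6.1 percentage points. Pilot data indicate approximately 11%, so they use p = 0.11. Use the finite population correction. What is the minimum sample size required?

72

For 95% confidence, z = 1.960.
Unadjusted: n₀ = 1.960² × 0.11 × 0.89 / 0.061² ≈ 101.07, so n₀ = 102.
Finite population correction with N = 238: n = n₀ / (1 + (n₀−1)/N) = 102 / (1 + 101/238) = 102 / 1.4244 ≈ 71.61.
Rounding up, n = 72.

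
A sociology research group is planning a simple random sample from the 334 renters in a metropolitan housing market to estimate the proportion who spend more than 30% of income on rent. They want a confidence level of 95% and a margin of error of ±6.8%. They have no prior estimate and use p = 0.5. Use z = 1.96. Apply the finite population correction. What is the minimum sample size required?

Unadjusted: n₀ = 1.96² × 0.50 × 0.50 / 0.068² ≈ 207.70, so n₀ = 208.
Finite population correction with N = 334: n = n₀ / (1 + (n₀−1)/N) = 208 / (1 + 207/334) = 208 / 1.6198 ≈ 128.41.
Rounding up, n = 129.

129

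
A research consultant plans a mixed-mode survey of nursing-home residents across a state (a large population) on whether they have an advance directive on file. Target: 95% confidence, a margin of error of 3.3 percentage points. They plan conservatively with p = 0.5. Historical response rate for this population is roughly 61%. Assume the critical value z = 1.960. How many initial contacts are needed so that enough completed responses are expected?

1446

Completed interviews needed: n₀ = 1.960² × 0.2500 / 0.033² ≈ 881.91 → 882.
At a 61% response rate, contacts needed = 882 / 0.61 ≈ 1445.90 → 1446.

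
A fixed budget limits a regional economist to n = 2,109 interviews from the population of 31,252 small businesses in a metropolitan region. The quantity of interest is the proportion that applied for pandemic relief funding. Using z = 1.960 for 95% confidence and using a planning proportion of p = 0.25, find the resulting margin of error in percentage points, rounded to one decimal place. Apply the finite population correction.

Finite-population factor: (N−n)/(N−1) = (31252−2109)/(31252−1) = 0.9325.
SE(p̂) = √[p(1−p)/n · (N−n)/(N−1)] = √[0.1875/2109 × 0.9325] = 0.00911.
E = z × SE = 1.960 × 0.00911 = 0.01785 ≈ 1.8 percentage points.

1.8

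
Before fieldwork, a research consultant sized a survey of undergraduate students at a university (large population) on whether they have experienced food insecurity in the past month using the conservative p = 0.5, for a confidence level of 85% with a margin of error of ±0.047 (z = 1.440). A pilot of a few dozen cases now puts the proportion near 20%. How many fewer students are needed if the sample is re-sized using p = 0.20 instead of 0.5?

Conservative (p = 0.5): n = 1.440² × 0.25 / 0.047² ≈ 234.68 → 235.
Using p = 0.20: p(1−p) = 0.1600, so n = 1.440² × 0.1600 / 0.047² ≈ 150.19 → 151.
Reduction: 235 − 151 = 84.

84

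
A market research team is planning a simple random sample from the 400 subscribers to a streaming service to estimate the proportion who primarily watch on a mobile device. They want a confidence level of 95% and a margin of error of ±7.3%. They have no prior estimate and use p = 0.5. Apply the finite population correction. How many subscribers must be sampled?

125

For 95% confidence, z = 1.96.
Unadjusted: n₀ = 1.96² × 0.50 × 0.50 / 0.073² ≈ 180.22, so n₀ = 181.
Finite population correction with N = 400: n = n₀ / (1 + (n₀−1)/N) = 181 / (1 + 180/400) = 181 / 1.4500 ≈ 124.83.
Rounding up, n = 125.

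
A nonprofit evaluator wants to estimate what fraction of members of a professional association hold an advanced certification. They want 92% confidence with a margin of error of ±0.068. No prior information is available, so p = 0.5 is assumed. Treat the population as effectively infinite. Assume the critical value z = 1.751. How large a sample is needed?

With p = 0.5, p(1−p) = 0.25.
n = z²·p(1−p)/E² = 1.751² × 0.2500 / 0.068² = 3.0660 × 0.2500 / 0.004624 ≈ 165.77.
Rounding up gives n = 166.

166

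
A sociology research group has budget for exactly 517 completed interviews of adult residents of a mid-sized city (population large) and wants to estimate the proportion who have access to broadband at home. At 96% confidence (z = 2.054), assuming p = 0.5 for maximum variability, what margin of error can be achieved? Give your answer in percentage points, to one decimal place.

4.5

SE(p̂) = √[p(1−p)/n] = √[0.2500/517] = 0.02199.
E = z × SE = 2.054 × 0.02199 = 0.04517, or 4.5 percentage points.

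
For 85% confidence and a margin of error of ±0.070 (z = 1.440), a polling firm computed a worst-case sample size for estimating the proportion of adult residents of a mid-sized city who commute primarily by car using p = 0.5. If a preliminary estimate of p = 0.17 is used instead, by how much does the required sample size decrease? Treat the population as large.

Conservative (p = 0.5): n = 1.440² × 0.25 / 0.070² ≈ 105.80 → 106.
Using p = 0.17: p(1−p) = 0.1411, so n = 1.440² × 0.1411 / 0.070² ≈ 59.71 → 60.
Reduction: 106 − 60 = 46.

46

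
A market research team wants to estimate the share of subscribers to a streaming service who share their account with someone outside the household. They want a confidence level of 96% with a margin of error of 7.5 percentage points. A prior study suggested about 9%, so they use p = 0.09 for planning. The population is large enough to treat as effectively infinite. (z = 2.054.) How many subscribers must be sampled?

With p = 0.09, p(1−p) = 0.0819.
n = z²·p(1−p)/E² = 2.054² × 0.0819 / 0.075² = 4.2189 × 0.0819 / 0.005625 ≈ 61.43.
Rounding up gives n = 62.

62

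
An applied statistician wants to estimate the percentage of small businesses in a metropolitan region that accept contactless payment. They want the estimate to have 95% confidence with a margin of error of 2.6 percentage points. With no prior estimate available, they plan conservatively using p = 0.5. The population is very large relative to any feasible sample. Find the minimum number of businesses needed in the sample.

For 95% confidence, z = 1.960.
With p = 0.5, p(1−p) = 0.25.
n = z²·p(1−p)/E² = 1.960² × 0.2500 / 0.026² = 3.8416 × 0.2500 / 0.000676 ≈ 1420.71.
Rounding up gives n = 1421.

1421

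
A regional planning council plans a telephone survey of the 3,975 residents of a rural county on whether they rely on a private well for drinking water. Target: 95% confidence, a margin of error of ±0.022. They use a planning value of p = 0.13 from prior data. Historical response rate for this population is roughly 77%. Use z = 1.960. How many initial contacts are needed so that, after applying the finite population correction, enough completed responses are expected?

952

Completed interviews needed (unadjusted): n₀ = 1.960² × 0.1131 / 0.022² ≈ 897.70 → 898.
FPC for N = 3,975: n = 898 / (1 + 897/3975) = 898 / 1.2257 ≈ 732.67 → 733.
At a 77% response rate, contacts needed = 733 / 0.77 ≈ 951.95 → 952.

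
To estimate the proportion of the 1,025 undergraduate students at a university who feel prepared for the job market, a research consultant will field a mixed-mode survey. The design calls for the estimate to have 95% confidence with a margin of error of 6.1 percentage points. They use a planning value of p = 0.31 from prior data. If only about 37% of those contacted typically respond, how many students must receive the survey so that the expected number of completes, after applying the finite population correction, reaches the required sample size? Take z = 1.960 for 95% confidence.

Completed interviews needed (unadjusted): n₀ = 1.960² × 0.2139 / 0.061² ≈ 220.83 → 221.
FPC for N = 1,025: n = 221 / (1 + 220/1025) = 221 / 1.2146 ≈ 181.95 → 182.
At a 37% response rate, contacts needed = 182 / 0.37 ≈ 491.89 → 492.

492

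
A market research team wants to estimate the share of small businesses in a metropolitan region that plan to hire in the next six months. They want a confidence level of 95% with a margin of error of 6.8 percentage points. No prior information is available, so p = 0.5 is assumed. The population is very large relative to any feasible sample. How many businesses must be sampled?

208

For 95% confidence, z = 1.960.
With p = 0.5, p(1−p) = 0.25.
n = z²·p(1−p)/E² = 1.960² × 0.2500 / 0.068² = 3.8416 × 0.2500 / 0.004624 ≈ 207.70.
Rounding up gives n = 208.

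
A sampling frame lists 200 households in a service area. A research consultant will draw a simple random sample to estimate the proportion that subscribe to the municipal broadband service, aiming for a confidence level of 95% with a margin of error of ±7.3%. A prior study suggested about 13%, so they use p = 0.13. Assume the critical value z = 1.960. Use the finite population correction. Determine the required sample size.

Unadjusted: n₀ = 1.960² × 0.13 × 0.87 / 0.073² ≈ 81.53, so n₀ = 82.
Finite population correction with N = 200: n = n₀ / (1 + (n₀−1)/N) = 82 / (1 + 81/200) = 82 / 1.4050 ≈ 58.36.
Rounding up, n = 59.

59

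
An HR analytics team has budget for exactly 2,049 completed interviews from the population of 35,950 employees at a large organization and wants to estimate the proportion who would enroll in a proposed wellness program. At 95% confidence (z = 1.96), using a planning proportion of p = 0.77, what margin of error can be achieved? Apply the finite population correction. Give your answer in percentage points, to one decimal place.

1.8

Finite-population factor: (N−n)/(N−1) = (35950−2049)/(35950−1) = 0.9430.
SE(p̂) = √[p(1−p)/n · (N−n)/(N−1)] = √[0.1771/2049 × 0.9430] = 0.00903.
E = z × SE = 1.96 × 0.00903 = 0.01770 ≈ 1.8 percentage points.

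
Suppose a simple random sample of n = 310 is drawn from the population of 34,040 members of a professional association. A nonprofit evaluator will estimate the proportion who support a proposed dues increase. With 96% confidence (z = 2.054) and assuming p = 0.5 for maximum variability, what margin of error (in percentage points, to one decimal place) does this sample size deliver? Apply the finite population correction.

Finite-population factor: (N−n)/(N−1) = (34040−310)/(34040−1) = 0.9909.
SE(p̂) = √[p(1−p)/n · (N−n)/(N−1)] = √[0.2500/310 × 0.9909] = 0.02827.
E = z × SE = 2.054 × 0.02827 = 0.05806 ≈ 5.8 percentage points.

5.8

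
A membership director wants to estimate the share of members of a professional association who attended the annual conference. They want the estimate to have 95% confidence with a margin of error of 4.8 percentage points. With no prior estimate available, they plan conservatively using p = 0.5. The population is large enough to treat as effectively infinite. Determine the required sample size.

For 95% confidence, z = 1.96.
With p = 0.5, p(1−p) = 0.25.
n = z²·p(1−p)/E² = 1.96² × 0.2500 / 0.048² = 3.8416 × 0.2500 / 0.002304 ≈ 416.84.
Rounding up gives n = 417.

417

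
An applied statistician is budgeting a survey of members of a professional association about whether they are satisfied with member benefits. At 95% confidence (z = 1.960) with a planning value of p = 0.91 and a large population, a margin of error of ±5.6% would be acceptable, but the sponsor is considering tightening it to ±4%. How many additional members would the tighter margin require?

96

At ±5.6%: n = 1.960² × 0.0819 / 0.056² ≈ 100.33 → 101.
At ±4%: n = 1.960² × 0.0819 / 0.040² ≈ 196.64 → 197.
Additional respondents: 197 − 101 = 96.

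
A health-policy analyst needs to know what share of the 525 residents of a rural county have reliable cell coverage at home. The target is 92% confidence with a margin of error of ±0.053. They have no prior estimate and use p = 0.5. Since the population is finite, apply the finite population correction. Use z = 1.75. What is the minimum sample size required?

180

Unadjusted: n₀ = 1.75² × 0.50 × 0.50 / 0.053² ≈ 272.56, so n₀ = 273.
Finite population correction with N = 525: n = n₀ / (1 + (n₀−1)/N) = 273 / (1 + 272/525) = 273 / 1.5181 ≈ 179.83.
Rounding up, n = 180.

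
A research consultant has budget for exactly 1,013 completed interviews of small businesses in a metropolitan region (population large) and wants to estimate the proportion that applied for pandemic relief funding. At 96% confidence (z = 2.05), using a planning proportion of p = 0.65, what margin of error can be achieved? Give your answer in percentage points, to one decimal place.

3.1

SE(p̂) = √[p(1−p)/n] = √[0.2275/1013] = 0.01499.
E = z × SE = 2.05 × 0.01499 = 0.03072, or 3.1 percentage points.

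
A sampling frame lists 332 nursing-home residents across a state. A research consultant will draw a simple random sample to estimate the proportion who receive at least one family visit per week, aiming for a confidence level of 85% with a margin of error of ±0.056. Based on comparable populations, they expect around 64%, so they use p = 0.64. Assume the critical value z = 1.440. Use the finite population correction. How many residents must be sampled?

105

Unadjusted: n₀ = 1.440² × 0.64 × 0.36 / 0.056² ≈ 152.35, so n₀ = 153.
Finite population correction with N = 332: n = n₀ / (1 + (n₀−1)/N) = 153 / (1 + 152/332) = 153 / 1.4578 ≈ 104.95.
Rounding up, n = 105.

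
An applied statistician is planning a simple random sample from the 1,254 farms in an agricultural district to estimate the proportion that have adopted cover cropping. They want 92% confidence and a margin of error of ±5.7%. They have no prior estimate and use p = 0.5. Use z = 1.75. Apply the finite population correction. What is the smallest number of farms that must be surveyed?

199

Unadjusted: n₀ = 1.75² × 0.50 × 0.50 / 0.057² ≈ 235.65, so n₀ = 236.
Finite population correction with N = 1,254: n = n₀ / (1 + (n₀−1)/N) = 236 / (1 + 235/1254) = 236 / 1.1874 ≈ 198.75.
Rounding up, n = 199.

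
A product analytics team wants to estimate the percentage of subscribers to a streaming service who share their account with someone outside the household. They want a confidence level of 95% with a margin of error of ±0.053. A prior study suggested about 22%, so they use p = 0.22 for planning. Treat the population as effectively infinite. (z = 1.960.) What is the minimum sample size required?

With p = 0.22, p(1−p) = 0.1716.
n = z²·p(1−p)/E² = 1.960² × 0.1716 / 0.053² = 3.8416 × 0.1716 / 0.002809 ≈ 234.68.
Rounding up gives n = 235.

235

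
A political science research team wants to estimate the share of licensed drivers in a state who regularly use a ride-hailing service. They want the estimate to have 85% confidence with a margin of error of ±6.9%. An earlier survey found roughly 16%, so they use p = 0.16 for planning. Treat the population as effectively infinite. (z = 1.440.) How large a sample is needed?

59

With p = 0.16, p(1−p) = 0.1344.
n = z²·p(1−p)/E² = 1.440² × 0.1344 / 0.069² = 2.0736 × 0.1344 / 0.004761 ≈ 58.54.
Rounding up gives n = 59.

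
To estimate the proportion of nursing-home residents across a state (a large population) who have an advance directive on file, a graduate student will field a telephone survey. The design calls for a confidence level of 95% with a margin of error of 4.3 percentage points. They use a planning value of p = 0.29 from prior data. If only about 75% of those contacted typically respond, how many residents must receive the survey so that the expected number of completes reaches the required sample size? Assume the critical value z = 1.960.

571

Completed interviews needed: n₀ = 1.960² × 0.2059 / 0.043² ≈ 427.79 → 428.
At a 75% response rate, contacts needed = 428 / 0.75 ≈ 570.67 → 571.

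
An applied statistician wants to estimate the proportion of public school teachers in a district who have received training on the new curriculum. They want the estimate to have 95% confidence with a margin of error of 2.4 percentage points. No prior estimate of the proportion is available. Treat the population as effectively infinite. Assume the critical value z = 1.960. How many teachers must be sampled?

With no prior estimate, use p = 0.5, giving p(1−p) = 0.25.
n = z²·p(1−p)/E² = 1.960² × 0.2500 / 0.024² = 3.8416 × 0.2500 / 0.000576 ≈ 1667.36.
Rounding up gives n = 1668.

1668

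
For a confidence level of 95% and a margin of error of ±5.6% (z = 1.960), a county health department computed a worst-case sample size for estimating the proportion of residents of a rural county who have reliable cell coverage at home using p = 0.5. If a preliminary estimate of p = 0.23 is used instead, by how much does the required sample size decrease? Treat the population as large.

90

Conservative (p = 0.5): n = 1.960² × 0.25 / 0.056² ≈ 306.25 → 307.
Using p = 0.23: p(1−p) = 0.1771, so n = 1.960² × 0.1771 / 0.056² ≈ 216.95 → 217.
Reduction: 307 − 217 = 90.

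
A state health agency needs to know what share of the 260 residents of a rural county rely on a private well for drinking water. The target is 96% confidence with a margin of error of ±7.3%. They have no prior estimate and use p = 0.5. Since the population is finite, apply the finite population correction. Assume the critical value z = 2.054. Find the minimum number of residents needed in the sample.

113

Unadjusted: n₀ = 2.054² × 0.50 × 0.50 / 0.073² ≈ 197.92, so n₀ = 198.
Finite population correction with N = 260: n = n₀ / (1 + (n₀−1)/N) = 198 / (1 + 197/260) = 198 / 1.7577 ≈ 112.65.
Rounding up, n = 113.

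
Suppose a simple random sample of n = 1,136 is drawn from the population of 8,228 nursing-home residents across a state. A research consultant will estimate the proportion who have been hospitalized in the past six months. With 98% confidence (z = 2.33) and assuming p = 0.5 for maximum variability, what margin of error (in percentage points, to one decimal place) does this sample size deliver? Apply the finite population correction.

3.2

Finite-population factor: (N−n)/(N−1) = (8228−1136)/(8228−1) = 0.8620.
SE(p̂) = √[p(1−p)/n · (N−n)/(N−1)] = √[0.2500/1136 × 0.8620] = 0.01377.
E = z × SE = 2.33 × 0.01377 = 0.03209 ≈ 3.2 percentage points.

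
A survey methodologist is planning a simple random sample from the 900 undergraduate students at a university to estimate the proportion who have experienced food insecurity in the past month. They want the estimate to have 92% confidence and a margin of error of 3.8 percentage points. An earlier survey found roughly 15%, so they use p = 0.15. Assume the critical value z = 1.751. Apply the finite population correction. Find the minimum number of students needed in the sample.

209

Unadjusted: n₀ = 1.751² × 0.15 × 0.85 / 0.038² ≈ 270.72, so n₀ = 271.
Finite population correction with N = 900: n = n₀ / (1 + (n₀−1)/N) = 271 / (1 + 270/900) = 271 / 1.3000 ≈ 208.46.
Rounding up, n = 209.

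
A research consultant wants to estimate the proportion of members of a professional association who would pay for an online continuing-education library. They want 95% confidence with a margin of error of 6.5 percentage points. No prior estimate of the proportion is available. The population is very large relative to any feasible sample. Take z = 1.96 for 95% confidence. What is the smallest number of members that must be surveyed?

228

With no prior estimate, use p = 0.5, giving p(1−p) = 0.25.
n = z²·p(1−p)/E² = 1.96² × 0.2500 / 0.065² = 3.8416 × 0.2500 / 0.004225 ≈ 227.31.
Rounding up gives n = 228.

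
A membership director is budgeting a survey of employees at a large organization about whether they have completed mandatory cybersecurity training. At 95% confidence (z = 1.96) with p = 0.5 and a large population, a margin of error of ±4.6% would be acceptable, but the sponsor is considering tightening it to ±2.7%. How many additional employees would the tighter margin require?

864

At ±4.6%: n = 1.96² × 0.2500 / 0.046² ≈ 453.88 → 454.
At ±2.7%: n = 1.96² × 0.2500 / 0.027² ≈ 1317.42 → 1318.
Additional respondents: 1318 − 454 = 864.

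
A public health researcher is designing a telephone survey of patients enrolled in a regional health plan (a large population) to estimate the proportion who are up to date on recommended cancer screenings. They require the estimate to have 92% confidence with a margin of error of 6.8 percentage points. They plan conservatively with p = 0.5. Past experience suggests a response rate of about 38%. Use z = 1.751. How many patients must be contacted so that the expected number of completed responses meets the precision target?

Completed interviews needed: n₀ = 1.751² × 0.2500 / 0.068² ≈ 165.77 → 166.
At a 38% response rate, contacts needed = 166 / 0.38 ≈ 436.84 → 437.

437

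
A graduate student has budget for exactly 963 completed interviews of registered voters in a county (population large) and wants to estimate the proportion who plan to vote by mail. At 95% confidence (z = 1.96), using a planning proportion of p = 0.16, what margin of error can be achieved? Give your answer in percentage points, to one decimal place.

2.3

SE(p̂) = √[p(1−p)/n] = √[0.1344/963] = 0.01181.
E = z × SE = 1.96 × 0.01181 = 0.02315, or 2.3 percentage points.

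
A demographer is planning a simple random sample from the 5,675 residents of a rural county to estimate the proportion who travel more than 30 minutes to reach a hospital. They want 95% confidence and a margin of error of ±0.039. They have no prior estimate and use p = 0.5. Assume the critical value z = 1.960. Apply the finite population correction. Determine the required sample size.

569

Unadjusted: n₀ = 1.960² × 0.50 × 0.50 / 0.039² ≈ 631.43, so n₀ = 632.
Finite population correction with N = 5,675: n = n₀ / (1 + (n₀−1)/N) = 632 / (1 + 631/5675) = 632 / 1.1112 ≈ 568.76.
Rounding up, n = 569.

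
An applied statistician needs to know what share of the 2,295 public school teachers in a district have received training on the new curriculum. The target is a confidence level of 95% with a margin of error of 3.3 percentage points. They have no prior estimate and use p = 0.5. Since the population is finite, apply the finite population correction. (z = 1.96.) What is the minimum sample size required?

638

Unadjusted: n₀ = 1.96² × 0.50 × 0.50 / 0.033² ≈ 881.91, so n₀ = 882.
Finite population correction with N = 2,295: n = n₀ / (1 + (n₀−1)/N) = 882 / (1 + 881/2295) = 882 / 1.3839 ≈ 637.34.
Rounding up, n = 638.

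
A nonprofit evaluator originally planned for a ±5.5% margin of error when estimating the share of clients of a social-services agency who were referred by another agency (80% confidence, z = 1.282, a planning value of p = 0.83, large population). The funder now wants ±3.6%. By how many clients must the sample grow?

102

At ±5.5%: n = 1.282² × 0.1411 / 0.055² ≈ 76.66 → 77.
At ±3.6%: n = 1.282² × 0.1411 / 0.036² ≈ 178.94 → 179.
Additional respondents: 179 − 77 = 102.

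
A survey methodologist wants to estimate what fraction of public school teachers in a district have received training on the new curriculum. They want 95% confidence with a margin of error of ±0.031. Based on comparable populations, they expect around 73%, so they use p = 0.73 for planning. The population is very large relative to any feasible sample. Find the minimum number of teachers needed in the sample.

788

For 95% confidence, z = 1.96.
With p = 0.73, p(1−p) = 0.1971.
n = z²·p(1−p)/E² = 1.96² × 0.1971 / 0.031² = 3.8416 × 0.1971 / 0.000961 ≈ 787.91.
Rounding up gives n = 788.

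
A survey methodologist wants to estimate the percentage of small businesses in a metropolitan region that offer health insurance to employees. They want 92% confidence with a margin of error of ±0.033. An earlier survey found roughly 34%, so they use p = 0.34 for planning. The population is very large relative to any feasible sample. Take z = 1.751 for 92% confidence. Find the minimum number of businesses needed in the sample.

With p = 0.34, p(1−p) = 0.2244.
n = z²·p(1−p)/E² = 1.751² × 0.2244 / 0.033² = 3.0660 × 0.2244 / 0.001089 ≈ 631.78.
Rounding up gives n = 632.

632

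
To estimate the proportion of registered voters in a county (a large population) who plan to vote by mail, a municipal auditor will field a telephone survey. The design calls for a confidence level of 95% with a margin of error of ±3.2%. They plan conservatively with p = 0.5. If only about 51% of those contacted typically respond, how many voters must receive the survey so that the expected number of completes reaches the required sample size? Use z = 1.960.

1840

Completed interviews needed: n₀ = 1.960² × 0.2500 / 0.032² ≈ 937.89 → 938.
At a 51% response rate, contacts needed = 938 / 0.51 ≈ 1839.22 → 1840.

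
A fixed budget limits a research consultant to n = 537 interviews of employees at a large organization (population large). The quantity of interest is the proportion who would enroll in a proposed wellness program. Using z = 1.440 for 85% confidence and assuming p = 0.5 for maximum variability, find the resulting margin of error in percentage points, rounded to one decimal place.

3.1

SE(p̂) = √[p(1−p)/n] = √[0.2500/537] = 0.02158.
E = z × SE = 1.440 × 0.02158 = 0.03107, or 3.1 percentage points.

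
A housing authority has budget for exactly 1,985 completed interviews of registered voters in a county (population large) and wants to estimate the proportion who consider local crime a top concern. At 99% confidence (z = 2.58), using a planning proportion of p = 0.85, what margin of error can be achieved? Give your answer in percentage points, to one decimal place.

SE(p̂) = √[p(1−p)/n] = √[0.1275/1985] = 0.00801.
E = z × SE = 2.58 × 0.00801 = 0.02068, or 2.1 percentage points.

2.1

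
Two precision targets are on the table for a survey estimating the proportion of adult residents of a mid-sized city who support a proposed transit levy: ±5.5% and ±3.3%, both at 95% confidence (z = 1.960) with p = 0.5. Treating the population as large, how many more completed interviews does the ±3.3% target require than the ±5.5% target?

564

At ±5.5%: n = 1.960² × 0.2500 / 0.055² ≈ 317.49 → 318.
At ±3.3%: n = 1.960² × 0.2500 / 0.033² ≈ 881.91 → 882.
Additional respondents: 882 − 318 = 564.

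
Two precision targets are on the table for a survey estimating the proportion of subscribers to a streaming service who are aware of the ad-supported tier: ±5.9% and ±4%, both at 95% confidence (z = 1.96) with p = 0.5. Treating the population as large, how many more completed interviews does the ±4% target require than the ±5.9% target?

At ±5.9%: n = 1.96² × 0.2500 / 0.059² ≈ 275.90 → 276.
At ±4%: n = 1.96² × 0.2500 / 0.040² ≈ 600.25 → 601.
Additional respondents: 601 − 276 = 325.

325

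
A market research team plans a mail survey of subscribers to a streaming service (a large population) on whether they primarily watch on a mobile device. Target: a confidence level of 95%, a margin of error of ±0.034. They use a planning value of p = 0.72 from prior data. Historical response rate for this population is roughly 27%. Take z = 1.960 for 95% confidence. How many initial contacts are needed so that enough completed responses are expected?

Completed interviews needed: n₀ = 1.960² × 0.2016 / 0.034² ≈ 669.95 → 670.
At a 27% response rate, contacts needed = 670 / 0.27 ≈ 2481.48 → 2482.

2482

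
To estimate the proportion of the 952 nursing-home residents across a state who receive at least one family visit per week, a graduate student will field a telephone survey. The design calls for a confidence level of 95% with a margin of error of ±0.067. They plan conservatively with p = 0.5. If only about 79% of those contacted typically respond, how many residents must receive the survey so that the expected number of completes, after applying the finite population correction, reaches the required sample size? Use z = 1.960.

Completed interviews needed (unadjusted): n₀ = 1.960² × 0.2500 / 0.067² ≈ 213.95 → 214.
FPC for N = 952: n = 214 / (1 + 213/952) = 214 / 1.2237 ≈ 174.87 → 175.
At a 79% response rate, contacts needed = 175 / 0.79 ≈ 221.52 → 222.

222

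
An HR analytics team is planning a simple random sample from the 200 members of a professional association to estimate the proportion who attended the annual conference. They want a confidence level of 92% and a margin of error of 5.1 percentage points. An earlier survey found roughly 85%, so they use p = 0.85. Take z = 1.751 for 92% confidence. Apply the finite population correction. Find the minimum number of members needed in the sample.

Unadjusted: n₀ = 1.751² × 0.85 × 0.15 / 0.051² ≈ 150.29, so n₀ = 151.
Finite population correction with N = 200: n = n₀ / (1 + (n₀−1)/N) = 151 / (1 + 150/200) = 151 / 1.7500 ≈ 86.29.
Rounding up, n = 87.

87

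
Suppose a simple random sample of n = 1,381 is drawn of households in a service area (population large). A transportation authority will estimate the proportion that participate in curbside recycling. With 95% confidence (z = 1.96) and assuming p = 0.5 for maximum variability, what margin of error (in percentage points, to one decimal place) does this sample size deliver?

2.6

SE(p̂) = √[p(1−p)/n] = √[0.2500/1381] = 0.01345.
E = z × SE = 1.96 × 0.01345 = 0.02637, or 2.6 percentage points.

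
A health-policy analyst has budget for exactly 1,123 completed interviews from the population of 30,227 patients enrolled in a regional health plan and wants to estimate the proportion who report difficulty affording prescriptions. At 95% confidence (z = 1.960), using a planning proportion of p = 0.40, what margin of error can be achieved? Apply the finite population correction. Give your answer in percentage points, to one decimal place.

2.8

Finite-population factor: (N−n)/(N−1) = (30227−1123)/(30227−1) = 0.9629.
SE(p̂) = √[p(1−p)/n · (N−n)/(N−1)] = √[0.2400/1123 × 0.9629] = 0.01435.
E = z × SE = 1.960 × 0.01435 = 0.02812 ≈ 2.8 percentage points.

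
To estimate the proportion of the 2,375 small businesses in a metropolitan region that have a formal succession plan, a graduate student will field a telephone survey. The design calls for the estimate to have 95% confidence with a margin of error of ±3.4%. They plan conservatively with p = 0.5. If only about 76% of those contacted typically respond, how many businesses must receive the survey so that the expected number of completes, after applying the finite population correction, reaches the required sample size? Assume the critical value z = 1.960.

811

Completed interviews needed (unadjusted): n₀ = 1.960² × 0.2500 / 0.034² ≈ 830.80 → 831.
FPC for N = 2,375: n = 831 / (1 + 830/2375) = 831 / 1.3495 ≈ 615.80 → 616.
At a 76% response rate, contacts needed = 616 / 0.76 ≈ 810.53 → 811.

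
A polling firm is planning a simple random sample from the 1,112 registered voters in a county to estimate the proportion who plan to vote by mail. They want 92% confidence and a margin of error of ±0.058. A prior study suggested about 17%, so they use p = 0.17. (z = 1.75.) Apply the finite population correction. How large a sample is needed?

116

Unadjusted: n₀ = 1.75² × 0.17 × 0.83 / 0.058² ≈ 128.45, so n₀ = 129.
Finite population correction with N = 1,112: n = n₀ / (1 + (n₀−1)/N) = 129 / (1 + 128/1112) = 129 / 1.1151 ≈ 115.68.
Rounding up, n = 116.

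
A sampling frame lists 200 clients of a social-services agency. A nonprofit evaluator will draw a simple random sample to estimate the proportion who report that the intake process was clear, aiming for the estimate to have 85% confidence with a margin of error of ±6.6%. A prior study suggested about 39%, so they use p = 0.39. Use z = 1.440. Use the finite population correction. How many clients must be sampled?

73

Unadjusted: n₀ = 1.440² × 0.39 × 0.61 / 0.066² ≈ 113.25, so n₀ = 114.
Finite population correction with N = 200: n = n₀ / (1 + (n₀−1)/N) = 114 / (1 + 113/200) = 114 / 1.5650 ≈ 72.84.
Rounding up, n = 73.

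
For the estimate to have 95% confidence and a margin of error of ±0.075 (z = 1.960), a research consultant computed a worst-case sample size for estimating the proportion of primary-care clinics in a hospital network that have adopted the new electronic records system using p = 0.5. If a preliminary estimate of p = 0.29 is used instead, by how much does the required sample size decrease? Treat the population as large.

30

Conservative (p = 0.5): n = 1.960² × 0.25 / 0.075² ≈ 170.74 → 171.
Using p = 0.29: p(1−p) = 0.2059, so n = 1.960² × 0.2059 / 0.075² ≈ 140.62 → 141.
Reduction: 171 − 141 = 30.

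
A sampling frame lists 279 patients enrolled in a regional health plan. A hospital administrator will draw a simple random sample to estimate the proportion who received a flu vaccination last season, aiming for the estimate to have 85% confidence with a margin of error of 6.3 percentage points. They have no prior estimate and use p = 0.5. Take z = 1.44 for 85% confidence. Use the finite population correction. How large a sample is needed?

Unadjusted: n₀ = 1.44² × 0.50 × 0.50 / 0.063² ≈ 130.61, so n₀ = 131.
Finite population correction with N = 279: n = n₀ / (1 + (n₀−1)/N) = 131 / (1 + 130/279) = 131 / 1.4659 ≈ 89.36.
Rounding up, n = 90.

90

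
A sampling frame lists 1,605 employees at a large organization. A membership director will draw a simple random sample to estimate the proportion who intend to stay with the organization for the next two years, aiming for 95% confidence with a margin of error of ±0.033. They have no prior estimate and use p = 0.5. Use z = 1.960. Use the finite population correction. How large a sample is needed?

570

Unadjusted: n₀ = 1.960² × 0.50 × 0.50 / 0.033² ≈ 881.91, so n₀ = 882.
Finite population correction with N = 1,605: n = n₀ / (1 + (n₀−1)/N) = 882 / (1 + 881/1605) = 882 / 1.5489 ≈ 569.43.
Rounding up, n = 570.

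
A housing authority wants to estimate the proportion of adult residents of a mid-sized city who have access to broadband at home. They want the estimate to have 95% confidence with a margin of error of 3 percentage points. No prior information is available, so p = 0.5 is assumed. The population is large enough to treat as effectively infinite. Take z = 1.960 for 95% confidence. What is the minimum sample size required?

With p = 0.5, p(1−p) = 0.25.
n = z²·p(1−p)/E² = 1.960² × 0.2500 / 0.030² = 3.8416 × 0.2500 / 0.000900 ≈ 1067.11.
Rounding up gives n = 1068.

1068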